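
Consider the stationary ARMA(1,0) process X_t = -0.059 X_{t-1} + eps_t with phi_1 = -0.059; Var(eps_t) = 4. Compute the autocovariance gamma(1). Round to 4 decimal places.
\gamma(1) = -0.2368

Multiply the model equation by X_{t-k} and take expectations. With theta_0 = psi_0 = 1 and psi_j the MA(infinity) weights, this gives
  gamma(k) - sum_i phi_i gamma(k-i) = c_k,
  c_k = sigma^2 * sum_{j=k..q} theta_j psi_{j-k}   (c_k = 0 for k > q),
using gamma(-m) = gamma(m).
Pure AR (q = 0): c_0 = sigma^2 = 4, c_k = 0 for k >= 1.
Equations for k = 0 and k = 1 (AR order 1):
  gamma(0) = phi_1 gamma(1) + c_0
  gamma(1) = phi_1 gamma(0) + c_1
Substituting the second into the first: gamma(0) (1 - phi_1^2) = c_0 + phi_1 c_1, so
  gamma(0) = c_0 / (1 - phi_1^2) = 4 / (1 - (-0.059)^2) = 4 / 0.996519 = 4.013973.
  gamma(1) = phi_1 gamma(0) = (-0.059)(4.013973) = -0.236824.
Therefore gamma(1) = -0.2368 (to 4 decimal places).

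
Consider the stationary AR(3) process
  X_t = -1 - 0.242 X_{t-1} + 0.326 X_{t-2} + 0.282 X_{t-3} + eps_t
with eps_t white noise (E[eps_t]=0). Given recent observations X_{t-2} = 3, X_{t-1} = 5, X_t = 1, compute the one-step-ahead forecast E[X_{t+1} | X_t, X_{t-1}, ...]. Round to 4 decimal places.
E[X_{t+1} \mid \mathcal F_t] = 1.2340

For an AR(p) model X_t = c + sum_i phi_i X_{t-i} + eps_t, the
one-step-ahead conditional mean is
  E[X_{t+1} | X_t, ...] = c + sum_i phi_i X_{t+1-i}.
Substitute known values:
  E[X_{t+1} | ...] = -1 + (-0.242) * (1) + (0.326) * (5) + (0.282) * (3)
                   = 1.2340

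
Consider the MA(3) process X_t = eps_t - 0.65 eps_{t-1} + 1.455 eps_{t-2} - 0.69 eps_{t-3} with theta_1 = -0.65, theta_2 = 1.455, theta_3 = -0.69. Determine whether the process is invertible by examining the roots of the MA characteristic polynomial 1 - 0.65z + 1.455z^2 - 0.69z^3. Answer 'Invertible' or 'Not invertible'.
\text{Not invertible}

The MA(q) characteristic polynomial is P(z) = 1 - 0.65z + 1.455z^2 - 0.69z^3.
Invertibility requires all roots to lie outside the unit circle, i.e. |z| > 1 for every root.
Degree 3: look for a simple real root z0 first, then factor out (1 - z/z0) and solve the remaining quadratic.
Testing z0 = 2: P(2) = 1 + (-0.65)(2) + (1.455)(2)^2 + (-0.69)(2)^3
  = 1 + (-1.3) + (5.82) + (-5.52) = 0.  So z_0 = 2 is a root, |z_0| = 2.
Divide out the factor (1 - 0.5 z) = (1 - z/z0) (since 1/z0 = 0.5):
  P(z) = (1 - 0.5 z)(1 + (-0.15) z + (1.38) z^2)
  [check: z-coef -0.15 - (0.5) = -0.65; z^2-coef 1.38 - (0.5)(-0.15) = 1.455; z^3-coef -(0.5)(1.38) = -0.69.]
Remaining roots from the quadratic factor 1 + (-0.15) z + (1.38) z^2:
  Set 1 + (-0.15) z + (1.38) z^2 = 0, i.e. a z^2 + b z + c = 0 with a = 1.38, b = -0.15, c = 1.
  Discriminant D = b^2 - 4ac = (-0.15)^2 - 4*(1.38)*1 = 0.0225 - (5.52) = -5.4975.
  D < 0, so the roots are the complex-conjugate pair z = (-b +/- i sqrt(-D)) / (2a) = 0.0543 +/- 0.8495i.
  For a conjugate pair |z|^2 = z * conj(z) = (product of roots) = c/a = 1/(1.38) = 0.724638, so |z| = sqrt(0.724638) = 0.8513 for both roots.
Moduli of all roots: 2.0000, 0.8513, 0.8513.
All moduli strictly greater than 1? No.
Verdict: Not invertible.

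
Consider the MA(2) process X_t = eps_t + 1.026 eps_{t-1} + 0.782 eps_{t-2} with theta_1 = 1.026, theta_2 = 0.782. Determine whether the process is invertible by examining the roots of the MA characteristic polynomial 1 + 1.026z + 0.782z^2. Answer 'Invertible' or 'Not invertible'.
\text{Invertible}

The MA(q) characteristic polynomial is P(z) = 1 + 1.026z + 0.782z^2.
Invertibility requires all roots to lie outside the unit circle, i.e. |z| > 1 for every root.
Set 1 + (1.026) z + (0.782) z^2 = 0, i.e. a z^2 + b z + c = 0 with a = 0.782, b = 1.026, c = 1.
Discriminant D = b^2 - 4ac = (1.026)^2 - 4*(0.782)*1 = 1.052676 - (3.128) = -2.075324.
D < 0, so the roots are the complex-conjugate pair z = (-b +/- i sqrt(-D)) / (2a) = -0.656 +/- 0.9211i.
For a conjugate pair |z|^2 = z * conj(z) = (product of roots) = c/a = 1/(0.782) = 1.278772, so |z| = sqrt(1.278772) = 1.1308 for both roots.
Moduli of all roots: 1.1308, 1.1308.
All moduli strictly greater than 1? Yes.
Verdict: Invertible.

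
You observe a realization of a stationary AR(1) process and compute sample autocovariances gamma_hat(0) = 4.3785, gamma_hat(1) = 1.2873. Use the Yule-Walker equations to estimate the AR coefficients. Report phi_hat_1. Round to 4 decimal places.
\hat\phi_{1} = 0.2940

The Yule-Walker equations for an AR(p) process read, in matrix form,
  Gamma_p phi = r_p,   with   (Gamma_p)_{ij} = gamma(|i - j|),
                       (r_p)_i = gamma(i),   i,j = 1..p.
Substitute the sample gammas (Toeplitz matrix and right-hand side of size 1):
  Gamma_p = [[4.3785]]
  r_p     = [1.2873]
With p = 1 this is the single equation gamma(0) phi_1 = gamma(1):
  phi_hat_1 = gamma(1) / gamma(0) = 1.2873 / 4.3785 = 0.2940.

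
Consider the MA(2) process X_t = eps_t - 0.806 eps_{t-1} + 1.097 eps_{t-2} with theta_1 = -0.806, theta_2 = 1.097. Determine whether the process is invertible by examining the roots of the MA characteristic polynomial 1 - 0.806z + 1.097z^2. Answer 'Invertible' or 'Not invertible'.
\text{Not invertible}

The MA(q) characteristic polynomial is P(z) = 1 - 0.806z + 1.097z^2.
Invertibility requires all roots to lie outside the unit circle, i.e. |z| > 1 for every root.
Set 1 + (-0.806) z + (1.097) z^2 = 0, i.e. a z^2 + b z + c = 0 with a = 1.097, b = -0.806, c = 1.
Discriminant D = b^2 - 4ac = (-0.806)^2 - 4*(1.097)*1 = 0.649636 - (4.388) = -3.738364.
D < 0, so the roots are the complex-conjugate pair z = (-b +/- i sqrt(-D)) / (2a) = 0.3674 +/- 0.8813i.
For a conjugate pair |z|^2 = z * conj(z) = (product of roots) = c/a = 1/(1.097) = 0.911577, so |z| = sqrt(0.911577) = 0.9548 for both roots.
Moduli of all roots: 0.9548, 0.9548.
All moduli strictly greater than 1? No.
Verdict: Not invertible.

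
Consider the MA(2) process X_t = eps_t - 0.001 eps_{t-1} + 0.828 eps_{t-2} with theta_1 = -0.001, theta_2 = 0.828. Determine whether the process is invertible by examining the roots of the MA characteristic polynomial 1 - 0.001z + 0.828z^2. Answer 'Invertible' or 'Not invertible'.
\text{Invertible}

The MA(q) characteristic polynomial is P(z) = 1 - 0.001z + 0.828z^2.
Invertibility requires all roots to lie outside the unit circle, i.e. |z| > 1 for every root.
Set 1 + (-0.001) z + (0.828) z^2 = 0, i.e. a z^2 + b z + c = 0 with a = 0.828, b = -0.001, c = 1.
Discriminant D = b^2 - 4ac = (-0.001)^2 - 4*(0.828)*1 = 0.000001 - (3.312) = -3.311999.
D < 0, so the roots are the complex-conjugate pair z = (-b +/- i sqrt(-D)) / (2a) = 0.0006 +/- 1.099i.
For a conjugate pair |z|^2 = z * conj(z) = (product of roots) = c/a = 1/(0.828) = 1.207729, so |z| = sqrt(1.207729) = 1.099 for both roots.
Moduli of all roots: 1.0990, 1.0990.
All moduli strictly greater than 1? Yes.
Verdict: Invertible.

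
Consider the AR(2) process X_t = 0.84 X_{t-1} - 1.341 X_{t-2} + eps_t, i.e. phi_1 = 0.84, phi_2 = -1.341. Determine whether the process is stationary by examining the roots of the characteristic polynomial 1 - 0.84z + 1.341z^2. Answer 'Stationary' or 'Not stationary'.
\text{Not stationary}

The AR(p) characteristic polynomial is P(z) = 1 - 0.84z + 1.341z^2.
Stationarity requires all roots to lie outside the unit circle, i.e. |z| > 1 for every root.
Set 1 + (-0.84) z + (1.341) z^2 = 0, i.e. a z^2 + b z + c = 0 with a = 1.341, b = -0.84, c = 1.
Discriminant D = b^2 - 4ac = (-0.84)^2 - 4*(1.341)*1 = 0.7056 - (5.364) = -4.6584.
D < 0, so the roots are the complex-conjugate pair z = (-b +/- i sqrt(-D)) / (2a) = 0.3132 +/- 0.8047i.
For a conjugate pair |z|^2 = z * conj(z) = (product of roots) = c/a = 1/(1.341) = 0.745712, so |z| = sqrt(0.745712) = 0.8635 for both roots.
Moduli of all roots: 0.8635, 0.8635.
All moduli strictly greater than 1? No.
Verdict: Not stationary.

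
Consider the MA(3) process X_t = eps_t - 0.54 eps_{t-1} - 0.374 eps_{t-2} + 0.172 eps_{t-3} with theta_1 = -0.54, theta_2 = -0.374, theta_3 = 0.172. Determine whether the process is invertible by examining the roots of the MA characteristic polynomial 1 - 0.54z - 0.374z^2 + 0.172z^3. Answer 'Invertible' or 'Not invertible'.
\text{Invertible}

The MA(q) characteristic polynomial is P(z) = 1 - 0.54z - 0.374z^2 + 0.172z^3.
Invertibility requires all roots to lie outside the unit circle, i.e. |z| > 1 for every root.
Degree 3: look for a simple real root z0 first, then factor out (1 - z/z0) and solve the remaining quadratic.
Testing z0 = 2.5: P(2.5) = 1 + (-0.54)(2.5) + (-0.374)(2.5)^2 + (0.172)(2.5)^3
  = 1 + (-1.35) + (-2.3375) + (2.6875) = 0.  So z_0 = 2.5 is a root, |z_0| = 2.5.
Divide out the factor (1 - 0.4 z) = (1 - z/z0) (since 1/z0 = 0.4):
  P(z) = (1 - 0.4 z)(1 + (-0.14) z + (-0.43) z^2)
  [check: z-coef -0.14 - (0.4) = -0.54; z^2-coef -0.43 - (0.4)(-0.14) = -0.374; z^3-coef -(0.4)(-0.43) = 0.172.]
Remaining roots from the quadratic factor 1 + (-0.14) z + (-0.43) z^2:
  Set 1 + (-0.14) z + (-0.43) z^2 = 0, i.e. a z^2 + b z + c = 0 with a = -0.43, b = -0.14, c = 1.
  Discriminant D = b^2 - 4ac = (-0.14)^2 - 4*(-0.43)*1 = 0.0196 - (-1.72) = 1.7396.
  D >= 0, so the roots are real: z = (-b +/- sqrt(D)) / (2a) = (0.14 +/- 1.318939) / (-0.86).
    z_1 = (0.14 + 1.318939) / (-0.86) = -1.6964,   |z_1| = 1.6964.
    z_2 = (0.14 - 1.318939) / (-0.86) = 1.3709,   |z_2| = 1.3709.
Moduli of all roots: 2.5000, 1.6964, 1.3709.
All moduli strictly greater than 1? Yes.
Verdict: Invertible.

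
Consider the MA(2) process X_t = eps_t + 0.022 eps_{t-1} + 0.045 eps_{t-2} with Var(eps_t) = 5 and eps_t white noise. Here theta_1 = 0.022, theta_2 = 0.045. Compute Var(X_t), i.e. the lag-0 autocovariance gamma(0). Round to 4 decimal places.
\gamma(0) = 5.0125

For an MA(q) process X_t = eps_t + sum_i theta_i eps_{t-i} with
Var(eps_t) = sigma^2, the variance is
  gamma(0) = sigma^2 * (1 + sum_i theta_i^2).
  sum_i theta_i^2 = (0.022)^2 + (0.045)^2 = 0.000484 + 0.002025 = 0.002509.
  gamma(0) = 5 * (1 + 0.002509) = 5 * 1.002509 = 5.012545, which rounds to 5.0125.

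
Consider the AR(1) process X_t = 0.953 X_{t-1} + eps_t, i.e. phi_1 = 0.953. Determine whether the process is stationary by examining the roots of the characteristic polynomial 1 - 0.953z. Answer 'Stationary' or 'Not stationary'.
\text{Stationary}

The AR(p) characteristic polynomial is P(z) = 1 - 0.953z.
Stationarity requires all roots to lie outside the unit circle, i.e. |z| > 1 for every root.
This is linear in z: 1 + (-0.953) z = 0  =>  z = -1/(-0.953) = 1.049318,  |z| = 1.049318.
Moduli of all roots: 1.0493.
All moduli strictly greater than 1? Yes.
Verdict: Stationary.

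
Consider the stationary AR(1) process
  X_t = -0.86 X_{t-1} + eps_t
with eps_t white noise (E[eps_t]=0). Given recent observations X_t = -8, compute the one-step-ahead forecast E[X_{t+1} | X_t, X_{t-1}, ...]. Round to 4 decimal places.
E[X_{t+1} \mid \mathcal F_t] = 6.8800

For an AR(p) model X_t = c + sum_i phi_i X_{t-i} + eps_t, the
one-step-ahead conditional mean is
  E[X_{t+1} | X_t, ...] = c + sum_i phi_i X_{t+1-i}.
Substitute known values:
  E[X_{t+1} | ...] = (-0.86) * (-8)
                   = 6.8800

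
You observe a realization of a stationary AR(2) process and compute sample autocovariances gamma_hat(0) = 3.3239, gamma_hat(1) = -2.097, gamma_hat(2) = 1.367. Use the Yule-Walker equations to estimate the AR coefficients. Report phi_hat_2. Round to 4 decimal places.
\hat\phi_{2} = 0.0220

The Yule-Walker equations for an AR(p) process read, in matrix form,
  Gamma_p phi = r_p,   with   (Gamma_p)_{ij} = gamma(|i - j|),
                       (r_p)_i = gamma(i),   i,j = 1..p.
Substitute the sample gammas (Toeplitz matrix and right-hand side of size 2):
  Gamma_p = [[3.3239, -2.097], [-2.097, 3.3239]]
  r_p     = [-2.097, 1.367]
Written out:
  3.3239 phi_1 - 2.097 phi_2 = -2.097
  -2.097 phi_1 + 3.3239 phi_2 = 1.367
Solve by Cramer's rule:
  det = gamma(0)^2 - gamma(1)^2 = (3.3239)^2 - (-2.097)^2 = 11.04831121 - 4.397409 = 6.65090221
  phi_hat_1 = [gamma(1) gamma(0) - gamma(1) gamma(2)] / det = [(-2.097)(3.3239) - (-2.097)(1.367)] / 6.65090221 = -4.1036193 / 6.65090221 = -0.617
  phi_hat_2 = [gamma(0) gamma(2) - gamma(1)^2] / det = [(3.3239)(1.367) - (-2.097)^2] / 6.65090221 = 0.1463623 / 6.65090221 = 0.022
So phi_hat = [-0.6170, 0.0220].
Therefore phi_hat_2 = 0.0220.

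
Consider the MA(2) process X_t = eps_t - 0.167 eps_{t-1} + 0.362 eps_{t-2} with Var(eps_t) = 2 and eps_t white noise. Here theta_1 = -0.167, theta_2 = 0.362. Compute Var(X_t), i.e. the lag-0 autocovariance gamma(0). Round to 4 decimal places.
\gamma(0) = 2.3179

For an MA(q) process X_t = eps_t + sum_i theta_i eps_{t-i} with
Var(eps_t) = sigma^2, the variance is
  gamma(0) = sigma^2 * (1 + sum_i theta_i^2).
  sum_i theta_i^2 = (-0.167)^2 + (0.362)^2 = 0.027889 + 0.131044 = 0.158933.
  gamma(0) = 2 * (1 + 0.158933) = 2 * 1.158933 = 2.317866, which rounds to 2.3179.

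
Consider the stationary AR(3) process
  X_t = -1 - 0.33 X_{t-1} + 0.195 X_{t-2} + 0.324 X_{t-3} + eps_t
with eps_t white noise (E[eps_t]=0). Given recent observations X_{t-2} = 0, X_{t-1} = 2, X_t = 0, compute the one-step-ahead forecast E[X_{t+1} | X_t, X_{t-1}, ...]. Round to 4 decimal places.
E[X_{t+1} \mid \mathcal F_t] = -0.6100

For an AR(p) model X_t = c + sum_i phi_i X_{t-i} + eps_t, the
one-step-ahead conditional mean is
  E[X_{t+1} | X_t, ...] = c + sum_i phi_i X_{t+1-i}.
Substitute known values:
  E[X_{t+1} | ...] = -1 + (-0.33) * (0) + (0.195) * (2) + (0.324) * (0)
                   = -0.6100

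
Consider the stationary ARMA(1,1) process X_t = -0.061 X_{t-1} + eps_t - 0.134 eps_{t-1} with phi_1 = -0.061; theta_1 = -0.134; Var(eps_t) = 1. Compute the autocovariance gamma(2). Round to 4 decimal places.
\gamma(2) = 0.0120

Multiply the model equation by X_{t-k} and take expectations. With theta_0 = psi_0 = 1 and psi_j the MA(infinity) weights, this gives
  gamma(k) - sum_i phi_i gamma(k-i) = c_k,
  c_k = sigma^2 * sum_{j=k..q} theta_j psi_{j-k}   (c_k = 0 for k > q),
using gamma(-m) = gamma(m).
psi-weights needed (psi_j = theta_j + sum_i phi_i psi_{j-i}):
  psi_1 = theta_1 + phi_1 = -0.134 + (-0.061) = -0.195
Right-hand sides:
  c_0 = sigma^2 (1 + theta_1 psi_1) = 1 * (1 + (-0.134)(-0.195)) = 1 * 1.02613 = 1.02613
  c_1 = sigma^2 theta_1 = 1 * (-0.134) = -0.134
  c_2 = 0
Equations for k = 0 and k = 1 (AR order 1):
  gamma(0) = phi_1 gamma(1) + c_0
  gamma(1) = phi_1 gamma(0) + c_1
Substituting the second into the first: gamma(0) (1 - phi_1^2) = c_0 + phi_1 c_1, so
  gamma(0) = (c_0 + phi_1 c_1) / (1 - phi_1^2) = (1.02613 + (-0.061)(-0.134)) / (1 - (-0.061)^2) = 1.034304 / 0.996279 = 1.038167.
  gamma(1) = phi_1 gamma(0) + c_1 = (-0.061)(1.038167) + (-0.134) = -0.197328.
For k = 2 (> q): gamma(2) = phi_1 gamma(1) = (-0.061)(-0.197328) = 0.012037.
Therefore gamma(2) = 0.0120 (to 4 decimal places).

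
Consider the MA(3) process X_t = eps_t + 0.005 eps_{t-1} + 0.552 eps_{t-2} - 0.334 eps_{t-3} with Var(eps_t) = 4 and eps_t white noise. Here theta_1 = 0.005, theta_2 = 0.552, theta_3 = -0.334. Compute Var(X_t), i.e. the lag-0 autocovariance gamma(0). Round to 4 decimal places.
\gamma(0) = 5.6651

For an MA(q) process X_t = eps_t + sum_i theta_i eps_{t-i} with
Var(eps_t) = sigma^2, the variance is
  gamma(0) = sigma^2 * (1 + sum_i theta_i^2).
  sum_i theta_i^2 = (0.005)^2 + (0.552)^2 + (-0.334)^2 = 0.000025 + 0.304704 + 0.111556 = 0.416285.
  gamma(0) = 4 * (1 + 0.416285) = 4 * 1.416285 = 5.66514, which rounds to 5.6651.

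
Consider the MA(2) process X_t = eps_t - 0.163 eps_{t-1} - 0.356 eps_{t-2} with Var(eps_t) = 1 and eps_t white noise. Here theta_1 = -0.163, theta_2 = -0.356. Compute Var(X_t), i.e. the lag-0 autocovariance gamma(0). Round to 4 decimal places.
\gamma(0) = 1.1533

For an MA(q) process X_t = eps_t + sum_i theta_i eps_{t-i} with
Var(eps_t) = sigma^2, the variance is
  gamma(0) = sigma^2 * (1 + sum_i theta_i^2).
  sum_i theta_i^2 = (-0.163)^2 + (-0.356)^2 = 0.026569 + 0.126736 = 0.153305.
  gamma(0) = 1 * (1 + 0.153305) = 1 * 1.153305 = 1.153305, which rounds to 1.1533.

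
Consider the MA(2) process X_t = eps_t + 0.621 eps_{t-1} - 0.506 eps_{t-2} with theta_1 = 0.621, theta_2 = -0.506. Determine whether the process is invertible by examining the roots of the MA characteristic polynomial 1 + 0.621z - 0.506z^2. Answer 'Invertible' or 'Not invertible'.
\text{Not invertible}

The MA(q) characteristic polynomial is P(z) = 1 + 0.621z - 0.506z^2.
Invertibility requires all roots to lie outside the unit circle, i.e. |z| > 1 for every root.
Set 1 + (0.621) z + (-0.506) z^2 = 0, i.e. a z^2 + b z + c = 0 with a = -0.506, b = 0.621, c = 1.
Discriminant D = b^2 - 4ac = (0.621)^2 - 4*(-0.506)*1 = 0.385641 - (-2.024) = 2.409641.
D >= 0, so the roots are real: z = (-b +/- sqrt(D)) / (2a) = (-0.621 +/- 1.552302) / (-1.012).
  z_1 = (-0.621 + 1.552302) / (-1.012) = -0.9203,   |z_1| = 0.9203.
  z_2 = (-0.621 - 1.552302) / (-1.012) = 2.1475,   |z_2| = 2.1475.
Moduli of all roots: 0.9203, 2.1475.
All moduli strictly greater than 1? No.
Verdict: Not invertible.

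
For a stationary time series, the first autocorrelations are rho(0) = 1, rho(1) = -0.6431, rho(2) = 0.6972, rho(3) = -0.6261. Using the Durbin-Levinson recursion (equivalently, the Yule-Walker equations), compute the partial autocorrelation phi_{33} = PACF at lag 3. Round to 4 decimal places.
\phi_{33} = -0.1860

The PACF at lag k is phi_{kk}, the last component of the solution
to the Yule-Walker system G_k phi = r_k where
  (G_k)_{ij} = rho(|i - j|), (r_k)_i = rho(i), i,j = 1..k.
Equivalently, Durbin-Levinson gives phi_{kk} iteratively:
  phi_{11} = rho(1)
  phi_{kk} = [rho(k) - sum_{j=1..k-1} phi_{k-1,j} rho(k-j)]
            / [1 - sum_{j=1..k-1} phi_{k-1,j} rho(j)],
  phi_{k,j} = phi_{k-1,j} - phi_{kk} phi_{k-1,k-j},  j = 1..k-1.
Step k = 1:
  phi_11 = rho(1) = -0.6431.
Step k = 2:
  phi_22 = [rho(2) - phi_11 rho(1)] / [1 - phi_11 rho(1)] = [0.6972 - (-0.6431)(-0.6431)] / [1 - (-0.6431)(-0.6431)]
         = 0.28362239 / 0.58642239 = 0.483649.
  Update: phi_21 = phi_11 - phi_22 phi_11 = -0.6431 - (0.483649)(-0.6431) = -0.332066.
Step k = 3:
  phi_33 = [rho(3) - phi_21 rho(2) - phi_22 rho(1)] / [1 - phi_21 rho(1) - phi_22 rho(2)]
    numerator   = -0.6261 - (-0.332066)(0.6972) - (0.483649)(-0.6431) = -0.08354945
    denominator = 1 - (-0.332066)(-0.6431) - (0.483649)(0.6972) = 0.44924881
  phi_33 = -0.08354945 / 0.44924881 = -0.186.
Therefore phi_{33} = -0.1860.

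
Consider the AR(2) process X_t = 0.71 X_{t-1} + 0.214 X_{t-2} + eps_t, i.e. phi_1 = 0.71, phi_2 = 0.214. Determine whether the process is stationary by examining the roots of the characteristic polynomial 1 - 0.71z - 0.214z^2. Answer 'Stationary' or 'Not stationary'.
\text{Stationary}

The AR(p) characteristic polynomial is P(z) = 1 - 0.71z - 0.214z^2.
Stationarity requires all roots to lie outside the unit circle, i.e. |z| > 1 for every root.
Set 1 + (-0.71) z + (-0.214) z^2 = 0, i.e. a z^2 + b z + c = 0 with a = -0.214, b = -0.71, c = 1.
Discriminant D = b^2 - 4ac = (-0.71)^2 - 4*(-0.214)*1 = 0.5041 - (-0.856) = 1.3601.
D >= 0, so the roots are real: z = (-b +/- sqrt(D)) / (2a) = (0.71 +/- 1.166233) / (-0.428).
  z_1 = (0.71 + 1.166233) / (-0.428) = -4.3837,   |z_1| = 4.3837.
  z_2 = (0.71 - 1.166233) / (-0.428) = 1.066,   |z_2| = 1.066.
Moduli of all roots: 4.3837, 1.0660.
All moduli strictly greater than 1? Yes.
Verdict: Stationary.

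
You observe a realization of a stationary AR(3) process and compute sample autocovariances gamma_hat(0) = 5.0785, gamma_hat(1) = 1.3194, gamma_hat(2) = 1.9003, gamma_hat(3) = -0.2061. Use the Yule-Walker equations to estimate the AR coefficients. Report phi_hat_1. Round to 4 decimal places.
\hat\phi_{1} = 0.2500

The Yule-Walker equations for an AR(p) process read, in matrix form,
  Gamma_p phi = r_p,   with   (Gamma_p)_{ij} = gamma(|i - j|),
                       (r_p)_i = gamma(i),   i,j = 1..p.
Substitute the sample gammas (Toeplitz matrix and right-hand side of size 3):
  Gamma_p = [[5.0785, 1.3194, 1.9003], [1.3194, 5.0785, 1.3194], [1.9003, 1.3194, 5.0785]]
  r_p     = [1.3194, 1.9003, -0.2061]
Written out (R1..R3):
  (R1) 5.0785 phi_1 + 1.3194 phi_2 + 1.9003 phi_3 = 1.3194
  (R2) 1.3194 phi_1 + 5.0785 phi_2 + 1.3194 phi_3 = 1.9003
  (R3) 1.9003 phi_1 + 1.3194 phi_2 + 5.0785 phi_3 = -0.2061
Gaussian elimination:
  R2 <- R2 - (1.3194/5.0785) R1 = R2 - (0.259801) R1:  4.735718 phi_2 + 0.8257 phi_3 = 1.557518
  R3 <- R3 - (1.9003/5.0785) R1 = R3 - (0.374185) R1:  0.8257 phi_2 + 4.367436 phi_3 = -0.6998
  R3 <- R3 - (0.8257/4.735718) R2 = R3 - (0.174356) R2:  4.22347 phi_3 = -0.971362
Back-substitution:
  phi_hat_3 = -0.971362 / 4.22347 = -0.229992
  phi_hat_2 = (1.557518 - (0.8257)(-0.229992)) / 4.735718 = 0.368988
  phi_hat_1 = (1.3194 - (1.3194)(0.368988) - (1.9003)(-0.229992)) / 5.0785 = 0.249997
So phi_hat = [0.2500, 0.3690, -0.2300].
Therefore phi_hat_1 = 0.2500.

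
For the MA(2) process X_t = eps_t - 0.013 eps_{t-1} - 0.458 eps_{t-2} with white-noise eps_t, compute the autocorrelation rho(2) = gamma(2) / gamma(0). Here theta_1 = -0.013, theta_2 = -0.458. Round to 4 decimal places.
\rho(2) = -0.3785

For an MA(q) process with theta_0 = 1, the autocovariance is
  gamma(k) = sigma^2 * sum_{i=0..q-k} theta_i * theta_{i+k},
and rho(k) = gamma(k) / gamma(0). Sigma^2 cancels.
  numerator   = (1)*(-0.458) = -0.458.
  denominator = (1)^2 + (-0.013)^2 + (-0.458)^2 = 1.209933.
  rho(2) = -0.458 / 1.209933 = -0.3785.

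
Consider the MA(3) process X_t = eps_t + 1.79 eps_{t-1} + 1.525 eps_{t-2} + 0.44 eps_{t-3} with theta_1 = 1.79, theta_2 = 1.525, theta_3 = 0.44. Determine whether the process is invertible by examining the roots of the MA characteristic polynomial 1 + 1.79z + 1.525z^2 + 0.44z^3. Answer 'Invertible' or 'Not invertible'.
\text{Invertible}

The MA(q) characteristic polynomial is P(z) = 1 + 1.79z + 1.525z^2 + 0.44z^3.
Invertibility requires all roots to lie outside the unit circle, i.e. |z| > 1 for every root.
Degree 3: look for a simple real root z0 first, then factor out (1 - z/z0) and solve the remaining quadratic.
Testing z0 = -2: P(-2) = 1 + (1.79)(-2) + (1.525)(-2)^2 + (0.44)(-2)^3
  = 1 + (-3.58) + (6.1) + (-3.52) = 0.  So z_0 = -2 is a root, |z_0| = 2.
Divide out the factor (1 + 0.5 z) = (1 - z/z0) (since 1/z0 = -0.5):
  P(z) = (1 + 0.5 z)(1 + (1.29) z + (0.88) z^2)
  [check: z-coef 1.29 - (-0.5) = 1.79; z^2-coef 0.88 - (-0.5)(1.29) = 1.525; z^3-coef -(-0.5)(0.88) = 0.44.]
Remaining roots from the quadratic factor 1 + (1.29) z + (0.88) z^2:
  Set 1 + (1.29) z + (0.88) z^2 = 0, i.e. a z^2 + b z + c = 0 with a = 0.88, b = 1.29, c = 1.
  Discriminant D = b^2 - 4ac = (1.29)^2 - 4*(0.88)*1 = 1.6641 - (3.52) = -1.8559.
  D < 0, so the roots are the complex-conjugate pair z = (-b +/- i sqrt(-D)) / (2a) = -0.733 +/- 0.774i.
  For a conjugate pair |z|^2 = z * conj(z) = (product of roots) = c/a = 1/(0.88) = 1.136364, so |z| = sqrt(1.136364) = 1.066 for both roots.
Moduli of all roots: 2.0000, 1.0660, 1.0660.
All moduli strictly greater than 1? Yes.
Verdict: Invertible.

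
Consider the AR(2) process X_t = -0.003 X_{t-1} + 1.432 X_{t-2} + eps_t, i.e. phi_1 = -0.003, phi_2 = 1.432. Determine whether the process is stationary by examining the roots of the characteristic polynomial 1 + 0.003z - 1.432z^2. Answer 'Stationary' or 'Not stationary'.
\text{Not stationary}

The AR(p) characteristic polynomial is P(z) = 1 + 0.003z - 1.432z^2.
Stationarity requires all roots to lie outside the unit circle, i.e. |z| > 1 for every root.
Set 1 + (0.003) z + (-1.432) z^2 = 0, i.e. a z^2 + b z + c = 0 with a = -1.432, b = 0.003, c = 1.
Discriminant D = b^2 - 4ac = (0.003)^2 - 4*(-1.432)*1 = 0.000009 - (-5.728) = 5.728009.
D >= 0, so the roots are real: z = (-b +/- sqrt(D)) / (2a) = (-0.003 +/- 2.393326) / (-2.864).
  z_1 = (-0.003 + 2.393326) / (-2.864) = -0.8346,   |z_1| = 0.8346.
  z_2 = (-0.003 - 2.393326) / (-2.864) = 0.8367,   |z_2| = 0.8367.
Moduli of all roots: 0.8346, 0.8367.
All moduli strictly greater than 1? No.
Verdict: Not stationary.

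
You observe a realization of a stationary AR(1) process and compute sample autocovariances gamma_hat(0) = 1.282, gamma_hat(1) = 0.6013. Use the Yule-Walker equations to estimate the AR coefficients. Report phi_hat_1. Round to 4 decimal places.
\hat\phi_{1} = 0.4690

The Yule-Walker equations for an AR(p) process read, in matrix form,
  Gamma_p phi = r_p,   with   (Gamma_p)_{ij} = gamma(|i - j|),
                       (r_p)_i = gamma(i),   i,j = 1..p.
Substitute the sample gammas (Toeplitz matrix and right-hand side of size 1):
  Gamma_p = [[1.282]]
  r_p     = [0.6013]
With p = 1 this is the single equation gamma(0) phi_1 = gamma(1):
  phi_hat_1 = gamma(1) / gamma(0) = 0.6013 / 1.282 = 0.4690.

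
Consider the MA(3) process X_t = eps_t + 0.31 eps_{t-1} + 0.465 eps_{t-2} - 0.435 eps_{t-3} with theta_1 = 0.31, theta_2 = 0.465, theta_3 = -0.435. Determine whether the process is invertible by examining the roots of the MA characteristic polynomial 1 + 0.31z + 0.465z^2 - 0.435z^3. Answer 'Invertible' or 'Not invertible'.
\text{Invertible}

The MA(q) characteristic polynomial is P(z) = 1 + 0.31z + 0.465z^2 - 0.435z^3.
Invertibility requires all roots to lie outside the unit circle, i.e. |z| > 1 for every root.
Degree 3: look for a simple real root z0 first, then factor out (1 - z/z0) and solve the remaining quadratic.
Testing z0 = 2: P(2) = 1 + (0.31)(2) + (0.465)(2)^2 + (-0.435)(2)^3
  = 1 + (0.62) + (1.86) + (-3.48) = 0.  So z_0 = 2 is a root, |z_0| = 2.
Divide out the factor (1 - 0.5 z) = (1 - z/z0) (since 1/z0 = 0.5):
  P(z) = (1 - 0.5 z)(1 + (0.81) z + (0.87) z^2)
  [check: z-coef 0.81 - (0.5) = 0.31; z^2-coef 0.87 - (0.5)(0.81) = 0.465; z^3-coef -(0.5)(0.87) = -0.435.]
Remaining roots from the quadratic factor 1 + (0.81) z + (0.87) z^2:
  Set 1 + (0.81) z + (0.87) z^2 = 0, i.e. a z^2 + b z + c = 0 with a = 0.87, b = 0.81, c = 1.
  Discriminant D = b^2 - 4ac = (0.81)^2 - 4*(0.87)*1 = 0.6561 - (3.48) = -2.8239.
  D < 0, so the roots are the complex-conjugate pair z = (-b +/- i sqrt(-D)) / (2a) = -0.4655 +/- 0.9658i.
  For a conjugate pair |z|^2 = z * conj(z) = (product of roots) = c/a = 1/(0.87) = 1.149425, so |z| = sqrt(1.149425) = 1.0721 for both roots.
Moduli of all roots: 2.0000, 1.0721, 1.0721.
All moduli strictly greater than 1? Yes.
Verdict: Invertible.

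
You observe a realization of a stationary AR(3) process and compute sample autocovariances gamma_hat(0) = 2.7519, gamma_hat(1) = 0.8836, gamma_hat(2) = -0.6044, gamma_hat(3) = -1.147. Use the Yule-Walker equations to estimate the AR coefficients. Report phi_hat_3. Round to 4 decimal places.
\hat\phi_{3} = -0.2630

The Yule-Walker equations for an AR(p) process read, in matrix form,
  Gamma_p phi = r_p,   with   (Gamma_p)_{ij} = gamma(|i - j|),
                       (r_p)_i = gamma(i),   i,j = 1..p.
Substitute the sample gammas (Toeplitz matrix and right-hand side of size 3):
  Gamma_p = [[2.7519, 0.8836, -0.6044], [0.8836, 2.7519, 0.8836], [-0.6044, 0.8836, 2.7519]]
  r_p     = [0.8836, -0.6044, -1.147]
Written out (R1..R3):
  (R1) 2.7519 phi_1 + 0.8836 phi_2 - 0.6044 phi_3 = 0.8836
  (R2) 0.8836 phi_1 + 2.7519 phi_2 + 0.8836 phi_3 = -0.6044
  (R3) -0.6044 phi_1 + 0.8836 phi_2 + 2.7519 phi_3 = -1.147
Gaussian elimination:
  R2 <- R2 - (0.8836/2.7519) R1 = R2 - (0.321087) R1:  2.468187 phi_2 + 1.077665 phi_3 = -0.888113
  R3 <- R3 - (-0.6044/2.7519) R1 = R3 - (-0.21963) R1:  1.077665 phi_2 + 2.619156 phi_3 = -0.952935
  R3 <- R3 - (1.077665/2.468187) R2 = R3 - (0.436622) R2:  2.148623 phi_3 = -0.565165
Back-substitution:
  phi_hat_3 = -0.565165 / 2.148623 = -0.263036
  phi_hat_2 = (-0.888113 - (1.077665)(-0.263036)) / 2.468187 = -0.244977
  phi_hat_1 = (0.8836 - (0.8836)(-0.244977) - (-0.6044)(-0.263036)) / 2.7519 = 0.341975
So phi_hat = [0.3420, -0.2450, -0.2630].
Therefore phi_hat_3 = -0.2630.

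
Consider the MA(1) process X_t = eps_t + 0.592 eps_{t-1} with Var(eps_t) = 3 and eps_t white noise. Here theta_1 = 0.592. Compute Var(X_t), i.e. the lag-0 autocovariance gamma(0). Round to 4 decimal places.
\gamma(0) = 4.0514

For an MA(q) process X_t = eps_t + sum_i theta_i eps_{t-i} with
Var(eps_t) = sigma^2, the variance is
  gamma(0) = sigma^2 * (1 + sum_i theta_i^2).
  sum_i theta_i^2 = (0.592)^2 = 0.350464.
  gamma(0) = 3 * (1 + 0.350464) = 3 * 1.350464 = 4.051392, which rounds to 4.0514.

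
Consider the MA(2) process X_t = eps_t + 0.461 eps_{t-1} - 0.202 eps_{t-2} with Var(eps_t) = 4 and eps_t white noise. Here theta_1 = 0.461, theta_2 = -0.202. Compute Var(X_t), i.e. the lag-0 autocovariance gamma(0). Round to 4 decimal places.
\gamma(0) = 5.0133

For an MA(q) process X_t = eps_t + sum_i theta_i eps_{t-i} with
Var(eps_t) = sigma^2, the variance is
  gamma(0) = sigma^2 * (1 + sum_i theta_i^2).
  sum_i theta_i^2 = (0.461)^2 + (-0.202)^2 = 0.212521 + 0.040804 = 0.253325.
  gamma(0) = 4 * (1 + 0.253325) = 4 * 1.253325 = 5.0133.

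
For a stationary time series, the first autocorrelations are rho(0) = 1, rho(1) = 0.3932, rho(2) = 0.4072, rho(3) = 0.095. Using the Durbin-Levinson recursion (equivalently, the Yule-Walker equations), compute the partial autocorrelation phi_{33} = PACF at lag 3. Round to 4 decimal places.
\phi_{33} = -0.1750

The PACF at lag k is phi_{kk}, the last component of the solution
to the Yule-Walker system G_k phi = r_k where
  (G_k)_{ij} = rho(|i - j|), (r_k)_i = rho(i), i,j = 1..k.
Equivalently, Durbin-Levinson gives phi_{kk} iteratively:
  phi_{11} = rho(1)
  phi_{kk} = [rho(k) - sum_{j=1..k-1} phi_{k-1,j} rho(k-j)]
            / [1 - sum_{j=1..k-1} phi_{k-1,j} rho(j)],
  phi_{k,j} = phi_{k-1,j} - phi_{kk} phi_{k-1,k-j},  j = 1..k-1.
Step k = 1:
  phi_11 = rho(1) = 0.3932.
Step k = 2:
  phi_22 = [rho(2) - phi_11 rho(1)] / [1 - phi_11 rho(1)] = [0.4072 - (0.3932)(0.3932)] / [1 - (0.3932)(0.3932)]
         = 0.25259376 / 0.84539376 = 0.298788.
  Update: phi_21 = phi_11 - phi_22 phi_11 = 0.3932 - (0.298788)(0.3932) = 0.275716.
Step k = 3:
  phi_33 = [rho(3) - phi_21 rho(2) - phi_22 rho(1)] / [1 - phi_21 rho(1) - phi_22 rho(2)]
    numerator   = 0.095 - (0.275716)(0.4072) - (0.298788)(0.3932) = -0.13475529
    denominator = 1 - (0.275716)(0.3932) - (0.298788)(0.4072) = 0.7699217
  phi_33 = -0.13475529 / 0.7699217 = -0.175.
Therefore phi_{33} = -0.1750.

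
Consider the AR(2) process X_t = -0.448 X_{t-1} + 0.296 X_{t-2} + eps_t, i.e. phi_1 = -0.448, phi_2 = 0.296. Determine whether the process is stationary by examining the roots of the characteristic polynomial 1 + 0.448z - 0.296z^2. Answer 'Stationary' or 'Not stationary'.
\text{Stationary}

The AR(p) characteristic polynomial is P(z) = 1 + 0.448z - 0.296z^2.
Stationarity requires all roots to lie outside the unit circle, i.e. |z| > 1 for every root.
Set 1 + (0.448) z + (-0.296) z^2 = 0, i.e. a z^2 + b z + c = 0 with a = -0.296, b = 0.448, c = 1.
Discriminant D = b^2 - 4ac = (0.448)^2 - 4*(-0.296)*1 = 0.200704 - (-1.184) = 1.384704.
D >= 0, so the roots are real: z = (-b +/- sqrt(D)) / (2a) = (-0.448 +/- 1.176734) / (-0.592).
  z_1 = (-0.448 + 1.176734) / (-0.592) = -1.231,   |z_1| = 1.231.
  z_2 = (-0.448 - 1.176734) / (-0.592) = 2.7445,   |z_2| = 2.7445.
Moduli of all roots: 1.2310, 2.7445.
All moduli strictly greater than 1? Yes.
Verdict: Stationary.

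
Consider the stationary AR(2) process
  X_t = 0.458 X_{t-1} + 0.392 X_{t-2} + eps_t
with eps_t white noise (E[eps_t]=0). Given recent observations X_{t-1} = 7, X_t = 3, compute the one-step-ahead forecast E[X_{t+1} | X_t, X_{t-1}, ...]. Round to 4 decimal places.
E[X_{t+1} \mid \mathcal F_t] = 4.1180

For an AR(p) model X_t = c + sum_i phi_i X_{t-i} + eps_t, the
one-step-ahead conditional mean is
  E[X_{t+1} | X_t, ...] = c + sum_i phi_i X_{t+1-i}.
Substitute known values:
  E[X_{t+1} | ...] = (0.458) * (3) + (0.392) * (7)
                   = 4.1180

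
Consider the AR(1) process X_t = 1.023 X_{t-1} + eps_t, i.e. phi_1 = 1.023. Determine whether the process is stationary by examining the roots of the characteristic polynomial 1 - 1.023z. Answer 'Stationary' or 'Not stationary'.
\text{Not stationary}

The AR(p) characteristic polynomial is P(z) = 1 - 1.023z.
Stationarity requires all roots to lie outside the unit circle, i.e. |z| > 1 for every root.
This is linear in z: 1 + (-1.023) z = 0  =>  z = -1/(-1.023) = 0.977517,  |z| = 0.977517.
Moduli of all roots: 0.9775.
All moduli strictly greater than 1? No.
Verdict: Not stationary.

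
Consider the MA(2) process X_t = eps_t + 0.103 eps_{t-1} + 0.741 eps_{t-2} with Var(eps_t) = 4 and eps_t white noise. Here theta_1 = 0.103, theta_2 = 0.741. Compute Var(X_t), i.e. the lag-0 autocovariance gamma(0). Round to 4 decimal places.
\gamma(0) = 6.2388

For an MA(q) process X_t = eps_t + sum_i theta_i eps_{t-i} with
Var(eps_t) = sigma^2, the variance is
  gamma(0) = sigma^2 * (1 + sum_i theta_i^2).
  sum_i theta_i^2 = (0.103)^2 + (0.741)^2 = 0.010609 + 0.549081 = 0.55969.
  gamma(0) = 4 * (1 + 0.55969) = 4 * 1.55969 = 6.23876, which rounds to 6.2388.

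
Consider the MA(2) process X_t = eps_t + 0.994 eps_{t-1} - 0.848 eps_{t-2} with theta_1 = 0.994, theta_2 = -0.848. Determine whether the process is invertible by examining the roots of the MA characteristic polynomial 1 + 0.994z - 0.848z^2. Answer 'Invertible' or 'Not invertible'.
\text{Not invertible}

The MA(q) characteristic polynomial is P(z) = 1 + 0.994z - 0.848z^2.
Invertibility requires all roots to lie outside the unit circle, i.e. |z| > 1 for every root.
Set 1 + (0.994) z + (-0.848) z^2 = 0, i.e. a z^2 + b z + c = 0 with a = -0.848, b = 0.994, c = 1.
Discriminant D = b^2 - 4ac = (0.994)^2 - 4*(-0.848)*1 = 0.988036 - (-3.392) = 4.380036.
D >= 0, so the roots are real: z = (-b +/- sqrt(D)) / (2a) = (-0.994 +/- 2.092854) / (-1.696).
  z_1 = (-0.994 + 2.092854) / (-1.696) = -0.6479,   |z_1| = 0.6479.
  z_2 = (-0.994 - 2.092854) / (-1.696) = 1.8201,   |z_2| = 1.8201.
Moduli of all roots: 0.6479, 1.8201.
All moduli strictly greater than 1? No.
Verdict: Not invertible.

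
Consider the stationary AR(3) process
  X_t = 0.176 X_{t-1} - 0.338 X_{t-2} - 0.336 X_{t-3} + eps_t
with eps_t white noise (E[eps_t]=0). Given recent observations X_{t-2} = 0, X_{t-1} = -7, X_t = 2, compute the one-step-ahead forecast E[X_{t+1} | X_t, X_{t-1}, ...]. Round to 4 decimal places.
E[X_{t+1} \mid \mathcal F_t] = 2.7180

For an AR(p) model X_t = c + sum_i phi_i X_{t-i} + eps_t, the
one-step-ahead conditional mean is
  E[X_{t+1} | X_t, ...] = c + sum_i phi_i X_{t+1-i}.
Substitute known values:
  E[X_{t+1} | ...] = (0.176) * (2) + (-0.338) * (-7) + (-0.336) * (0)
                   = 2.7180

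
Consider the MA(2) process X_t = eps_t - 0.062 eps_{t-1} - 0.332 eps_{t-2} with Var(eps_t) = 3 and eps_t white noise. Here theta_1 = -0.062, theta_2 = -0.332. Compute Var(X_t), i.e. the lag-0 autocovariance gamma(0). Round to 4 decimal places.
\gamma(0) = 3.3422

For an MA(q) process X_t = eps_t + sum_i theta_i eps_{t-i} with
Var(eps_t) = sigma^2, the variance is
  gamma(0) = sigma^2 * (1 + sum_i theta_i^2).
  sum_i theta_i^2 = (-0.062)^2 + (-0.332)^2 = 0.003844 + 0.110224 = 0.114068.
  gamma(0) = 3 * (1 + 0.114068) = 3 * 1.114068 = 3.342204, which rounds to 3.3422.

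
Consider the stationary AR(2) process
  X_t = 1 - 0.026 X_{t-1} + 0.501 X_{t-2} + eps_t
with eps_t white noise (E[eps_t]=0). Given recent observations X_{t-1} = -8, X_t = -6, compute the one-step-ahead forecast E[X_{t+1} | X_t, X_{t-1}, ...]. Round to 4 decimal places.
E[X_{t+1} \mid \mathcal F_t] = -2.8520

For an AR(p) model X_t = c + sum_i phi_i X_{t-i} + eps_t, the
one-step-ahead conditional mean is
  E[X_{t+1} | X_t, ...] = c + sum_i phi_i X_{t+1-i}.
Substitute known values:
  E[X_{t+1} | ...] = 1 + (-0.026) * (-6) + (0.501) * (-8)
                   = -2.8520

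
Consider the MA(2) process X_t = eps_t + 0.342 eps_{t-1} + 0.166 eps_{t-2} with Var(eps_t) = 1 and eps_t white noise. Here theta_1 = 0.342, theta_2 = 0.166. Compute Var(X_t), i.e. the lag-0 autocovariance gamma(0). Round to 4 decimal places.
\gamma(0) = 1.1445

For an MA(q) process X_t = eps_t + sum_i theta_i eps_{t-i} with
Var(eps_t) = sigma^2, the variance is
  gamma(0) = sigma^2 * (1 + sum_i theta_i^2).
  sum_i theta_i^2 = (0.342)^2 + (0.166)^2 = 0.116964 + 0.027556 = 0.14452.
  gamma(0) = 1 * (1 + 0.14452) = 1 * 1.14452 = 1.14452, which rounds to 1.1445.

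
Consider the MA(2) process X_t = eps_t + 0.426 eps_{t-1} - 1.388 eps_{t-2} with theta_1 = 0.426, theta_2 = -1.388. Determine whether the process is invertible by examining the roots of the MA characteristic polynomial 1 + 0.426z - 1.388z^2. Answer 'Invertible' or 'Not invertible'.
\text{Not invertible}

The MA(q) characteristic polynomial is P(z) = 1 + 0.426z - 1.388z^2.
Invertibility requires all roots to lie outside the unit circle, i.e. |z| > 1 for every root.
Set 1 + (0.426) z + (-1.388) z^2 = 0, i.e. a z^2 + b z + c = 0 with a = -1.388, b = 0.426, c = 1.
Discriminant D = b^2 - 4ac = (0.426)^2 - 4*(-1.388)*1 = 0.181476 - (-5.552) = 5.733476.
D >= 0, so the roots are real: z = (-b +/- sqrt(D)) / (2a) = (-0.426 +/- 2.394468) / (-2.776).
  z_1 = (-0.426 + 2.394468) / (-2.776) = -0.7091,   |z_1| = 0.7091.
  z_2 = (-0.426 - 2.394468) / (-2.776) = 1.016,   |z_2| = 1.016.
Moduli of all roots: 0.7091, 1.0160.
All moduli strictly greater than 1? No.
Verdict: Not invertible.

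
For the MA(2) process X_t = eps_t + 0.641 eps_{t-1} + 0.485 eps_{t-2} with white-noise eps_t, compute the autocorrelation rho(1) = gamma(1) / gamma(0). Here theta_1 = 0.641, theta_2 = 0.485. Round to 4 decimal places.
\rho(1) = 0.5783

For an MA(q) process with theta_0 = 1, the autocovariance is
  gamma(k) = sigma^2 * sum_{i=0..q-k} theta_i * theta_{i+k},
and rho(k) = gamma(k) / gamma(0). Sigma^2 cancels.
  numerator   = (1)*(0.641) + (0.641)*(0.485) = 0.951885.
  denominator = (1)^2 + (0.641)^2 + (0.485)^2 = 1.646106.
  rho(1) = 0.951885 / 1.646106 = 0.5783.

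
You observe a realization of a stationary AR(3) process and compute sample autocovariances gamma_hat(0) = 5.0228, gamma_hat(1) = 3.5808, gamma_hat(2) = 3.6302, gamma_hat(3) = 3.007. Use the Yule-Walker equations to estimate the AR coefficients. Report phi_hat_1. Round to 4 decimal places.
\hat\phi_{1} = 0.4050

The Yule-Walker equations for an AR(p) process read, in matrix form,
  Gamma_p phi = r_p,   with   (Gamma_p)_{ij} = gamma(|i - j|),
                       (r_p)_i = gamma(i),   i,j = 1..p.
Substitute the sample gammas (Toeplitz matrix and right-hand side of size 3):
  Gamma_p = [[5.0228, 3.5808, 3.6302], [3.5808, 5.0228, 3.5808], [3.6302, 3.5808, 5.0228]]
  r_p     = [3.5808, 3.6302, 3.007]
Written out (R1..R3):
  (R1) 5.0228 phi_1 + 3.5808 phi_2 + 3.6302 phi_3 = 3.5808
  (R2) 3.5808 phi_1 + 5.0228 phi_2 + 3.5808 phi_3 = 3.6302
  (R3) 3.6302 phi_1 + 3.5808 phi_2 + 5.0228 phi_3 = 3.007
Gaussian elimination:
  R2 <- R2 - (3.5808/5.0228) R1 = R2 - (0.712909) R1:  2.470015 phi_2 + 0.992797 phi_3 = 1.077415
  R3 <- R3 - (3.6302/5.0228) R1 = R3 - (0.722744) R1:  0.992797 phi_2 + 2.399094 phi_3 = 0.418997
  R3 <- R3 - (0.992797/2.470015) R2 = R3 - (0.40194) R2:  2.000049 phi_3 = -0.014059
Back-substitution:
  phi_hat_3 = -0.014059 / 2.000049 = -0.007029
  phi_hat_2 = (1.077415 - (0.992797)(-0.007029)) / 2.470015 = 0.439023
  phi_hat_1 = (3.5808 - (3.5808)(0.439023) - (3.6302)(-0.007029)) / 5.0228 = 0.405006
So phi_hat = [0.4050, 0.4390, -0.0070].
Therefore phi_hat_1 = 0.4050.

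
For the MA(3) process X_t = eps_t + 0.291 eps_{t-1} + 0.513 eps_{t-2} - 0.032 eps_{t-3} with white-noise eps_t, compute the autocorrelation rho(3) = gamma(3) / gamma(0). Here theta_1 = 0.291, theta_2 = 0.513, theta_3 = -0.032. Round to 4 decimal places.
\rho(3) = -0.0237

For an MA(q) process with theta_0 = 1, the autocovariance is
  gamma(k) = sigma^2 * sum_{i=0..q-k} theta_i * theta_{i+k},
and rho(k) = gamma(k) / gamma(0). Sigma^2 cancels.
  numerator   = (1)*(-0.032) = -0.032.
  denominator = (1)^2 + (0.291)^2 + (0.513)^2 + (-0.032)^2 = 1.348874.
  rho(3) = -0.032 / 1.348874 = -0.0237.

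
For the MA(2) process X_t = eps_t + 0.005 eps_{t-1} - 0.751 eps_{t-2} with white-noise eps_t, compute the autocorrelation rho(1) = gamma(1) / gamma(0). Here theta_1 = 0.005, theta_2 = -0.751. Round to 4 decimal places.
\rho(1) = 0.0008

For an MA(q) process with theta_0 = 1, the autocovariance is
  gamma(k) = sigma^2 * sum_{i=0..q-k} theta_i * theta_{i+k},
and rho(k) = gamma(k) / gamma(0). Sigma^2 cancels.
  numerator   = (1)*(0.005) + (0.005)*(-0.751) = 0.001245.
  denominator = (1)^2 + (0.005)^2 + (-0.751)^2 = 1.564026.
  rho(1) = 0.001245 / 1.564026 = 0.0008.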